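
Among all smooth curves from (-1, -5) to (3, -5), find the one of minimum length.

Arc-length functional: J[y] = ∫ sqrt(1 + (y')^2) dx.
Lagrangian L = sqrt(1 + (y')^2) has no explicit y dependence, so ∂L/∂y = 0 and the Euler-Lagrange equation gives
    d/dx( y' / sqrt(1 + (y')^2) ) = 0  ⇒  y' / sqrt(1 + (y')^2) = const.
Hence y' is constant, so y(x) is affine.
Fitting the endpoints (-1, -5) and (3, -5):
    slope m = ((-5) − (-5)) / (3 − (-1)) = 0,
    intercept c = (-5) − m·(-1) = -5.
Extremal: y(x) = -5.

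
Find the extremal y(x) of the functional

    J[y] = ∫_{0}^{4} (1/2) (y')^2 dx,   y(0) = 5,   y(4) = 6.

The Lagrangian is L = (1/2) (y')^2.
Compute ∂L/∂y = 0, ∂L/∂y' = y'.
The Euler-Lagrange equation d/dx(∂L/∂y') − ∂L/∂y = 0 reduces to
    y'' = 0.
Its general solution is
    y(x) = A x + B,
with A, B fixed by the endpoint conditions.
Applying the endpoint conditions y(0) = 5 and y(4) = 6: solve A·0 + B = 5 and A·4 + B = 6. Subtracting gives A(4 − 0) = 6 − 5, so A = 1/4, and B = 5 − A·0 = 5. Therefore
    y(x) = (1/4) x + 5.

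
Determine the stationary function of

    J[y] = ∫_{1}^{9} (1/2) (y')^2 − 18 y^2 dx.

The Lagrangian is L = (1/2) (y')^2 − 18 y^2.
Compute ∂L/∂y = -36y, ∂L/∂y' = y'.
The Euler-Lagrange equation d/dx(∂L/∂y') − ∂L/∂y = 0 reduces to
    y'' + 36 y = 0.
Its general solution is
    y(x) = A sin(6x) + B cos(6x),
with A, B fixed by the endpoint conditions.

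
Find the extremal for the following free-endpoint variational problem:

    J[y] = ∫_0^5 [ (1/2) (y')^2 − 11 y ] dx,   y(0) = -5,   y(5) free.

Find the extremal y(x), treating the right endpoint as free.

The Lagrangian L = (1/2) (y')^2 − 11 y gives
    ∂L/∂y = −11,   ∂L/∂y' = y'.
Euler-Lagrange: d/dx(y') − (−11) = 0, i.e. y'' + 11 = 0, so
    y(x) = −(11/2) x^2 + C1 x + C2.
Fixed left endpoint y(0) = -5 ⇒ C2 = -5.
The right endpoint x = 5 is free, so the natural (transversality) condition is ∂L/∂y' |_{x=5} = 0, i.e. y'(5) = 0.
Compute y'(x) = −11 x + C1, so y'(5) = −55 + C1 = 0 ⇒ C1 = 55.
Therefore the extremal is
    y(x) = −(11/2) x^2 + 55 x − 5.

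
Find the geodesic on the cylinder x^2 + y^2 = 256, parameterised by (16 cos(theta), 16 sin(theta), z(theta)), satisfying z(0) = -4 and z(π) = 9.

Parameterise the cylinder of radius R = 16 as
    r(θ) = (16 cos θ, 16 sin θ, z(θ)).
The arc-length element is
    ds = sqrt(256 + (dz/dθ)^2) dθ,
so the Lagrangian is L = sqrt(256 + z'^2).
L depends on z' only, not on z or θ, so ∂L/∂z = 0 and
    ∂L/∂z' = z' / sqrt(256 + z'^2).
The Euler-Lagrange equation gives
    d/dθ( z' / sqrt(256 + z'^2) ) = 0,
so z' is constant. Integrating once:
    z(θ) = a θ + b,
a helix on the cylinder (a straight line when the cylinder is unrolled). The constants a, b are determined by the endpoint conditions.
With endpoint conditions z(0) = -4 and z(π) = 9: from z(0) = b we get b = -4, and a·π + -4 = 9 gives a = 13/π, so
    z(θ) = (13/π) θ − 4.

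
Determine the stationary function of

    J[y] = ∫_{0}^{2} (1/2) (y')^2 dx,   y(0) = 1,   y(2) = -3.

The Lagrangian is L = (1/2) (y')^2.
Compute ∂L/∂y = 0, ∂L/∂y' = y'.
The Euler-Lagrange equation d/dx(∂L/∂y') − ∂L/∂y = 0 reduces to
    y'' = 0.
Its general solution is
    y(x) = A x + B,
with A, B fixed by the endpoint conditions.
Applying the endpoint conditions y(0) = 1 and y(2) = -3: solve A·0 + B = 1 and A·2 + B = -3. Subtracting gives A(2 − 0) = -3 − 1, so A = -2, and B = 1 − A·0 = 1. Therefore
    y(x) = -2 x + 1.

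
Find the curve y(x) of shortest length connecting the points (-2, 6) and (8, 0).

Arc-length functional: J[y] = ∫ sqrt(1 + (y')^2) dx.
Lagrangian L = sqrt(1 + (y')^2) has no explicit y dependence, so ∂L/∂y = 0 and the Euler-Lagrange equation gives
    d/dx( y' / sqrt(1 + (y')^2) ) = 0  ⇒  y' / sqrt(1 + (y')^2) = const.
Hence y' is constant, so y(x) is affine.
Fitting the endpoints (-2, 6) and (8, 0):
    slope m = (0 − 6) / (8 − (-2)) = -3/5,
    intercept c = 6 − m·(-2) = 24/5.
Extremal: y(x) = (-3/5) x + 24/5.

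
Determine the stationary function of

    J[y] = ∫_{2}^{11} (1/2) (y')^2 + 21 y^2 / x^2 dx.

The Lagrangian is L = (1/2) (y')^2 + 21 y^2 / x^2.
Compute ∂L/∂y = 42y/x^2, ∂L/∂y' = y'.
The Euler-Lagrange equation d/dx(∂L/∂y') − ∂L/∂y = 0 reduces to
    y'' − 42/x^2 · y = 0  (x > 0).
Its general solution is
    y(x) = A x^7 + B x^(-6),
with A, B fixed by the endpoint conditions.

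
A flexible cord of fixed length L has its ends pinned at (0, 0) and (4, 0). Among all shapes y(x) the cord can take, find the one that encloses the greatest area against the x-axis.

Set up the augmented Lagrangian using a multiplier λ for the length constraint:
    F(y, y') = y − λ sqrt(1 + y'^2).
F has no explicit x dependence, so the Beltrami identity yields a first integral
    F − y' ∂F/∂y' = C.
Compute ∂F/∂y' = −λ y' / sqrt(1 + y'^2). Then
    y − λ sqrt(1 + y'^2) + λ y'^2 / sqrt(1 + y'^2) = C
    ⇒  y − λ / sqrt(1 + y'^2) = C.
Solving for y' and integrating gives
    (x − a)^2 + (y − b)^2 = λ^2,
a circular arc of radius λ. The constants a, b are determined by the endpoint conditions y(0) = y(4) = 0, and λ is fixed implicitly by the length constraint
    ∫_{0}^{4} sqrt(1 + y'^2) dx = L.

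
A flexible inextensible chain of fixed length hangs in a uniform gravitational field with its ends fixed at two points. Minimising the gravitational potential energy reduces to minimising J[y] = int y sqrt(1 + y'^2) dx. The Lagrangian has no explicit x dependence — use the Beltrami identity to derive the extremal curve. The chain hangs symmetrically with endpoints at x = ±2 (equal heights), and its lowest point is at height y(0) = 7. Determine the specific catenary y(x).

The Lagrangian L(y, y') = y sqrt(1 + y'^2) has no explicit x dependence, so the Beltrami identity applies:
    L − y' ∂L/∂y' = C.
Compute ∂L/∂y' = y · y' / sqrt(1 + y'^2). Then
    L − y' ∂L/∂y'
    = y sqrt(1 + y'^2) − y · y'^2 / sqrt(1 + y'^2)
    = y (1 + y'^2 − y'^2) / sqrt(1 + y'^2)
    = y / sqrt(1 + y'^2) = C.
Squaring gives y^2 = C^2 (1 + y'^2), i.e.
    y'^2 = y^2 / C^2 − 1.
Separating variables,
    dy / sqrt(y^2 − C^2) = dx / C,
and integrating gives arccosh(y / C) = (x − a)/C, so
    y(x) = C cosh((x − a)/C),
the catenary. The constants C and a are fixed by the two endpoint conditions (and, for the hanging-chain problem, the length constraint selects C).
Now fit the given data. The endpoints x = ±2 are symmetric at equal height, so the catenary is even about its minimum: a = 0 and y(x) = C cosh(x/C). The lowest point is y(0) = C cosh(0) = C, and we are told y(0) = 7, so C = 7. Therefore
    y(x) = 7 cosh(x/7),
and at the endpoints
    y(±2) = 7 cosh(2/7).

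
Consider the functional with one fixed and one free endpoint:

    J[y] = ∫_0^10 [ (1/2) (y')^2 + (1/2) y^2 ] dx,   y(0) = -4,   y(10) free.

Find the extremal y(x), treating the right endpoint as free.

The Lagrangian L = (1/2) (y')^2 + (1/2) y^2 gives
    ∂L/∂y = 1 y,   ∂L/∂y' = y'.
Euler-Lagrange: y'' − y = 0.
With k = 1, the general solution is
    y(x) = A cosh(x) + B sinh(x).
Fixed left endpoint y(0) = -4 ⇒ A = -4.
The right endpoint x = 10 is free, so the natural (transversality) condition is ∂L/∂y' |_{x=10} = 0, i.e. y'(10) = 0.
Compute y'(x) = A k sinh(k x) + B k cosh(k x), so
    y'(10) = A k sinh(k·10) + B k cosh(k·10) = 0
    ⇒ B = −A tanh(k·10) = 4 tanh(1·10).
Therefore the extremal is
    y(x) = −4 cosh(1 x) + 4 tanh(1·10) sinh(1 x).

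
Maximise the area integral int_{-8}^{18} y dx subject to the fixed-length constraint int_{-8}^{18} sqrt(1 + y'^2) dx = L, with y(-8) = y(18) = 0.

Set up the augmented Lagrangian using a multiplier λ for the length constraint:
    F(y, y') = y − λ sqrt(1 + y'^2).
F has no explicit x dependence, so the Beltrami identity yields a first integral
    F − y' ∂F/∂y' = C.
Compute ∂F/∂y' = −λ y' / sqrt(1 + y'^2). Then
    y − λ sqrt(1 + y'^2) + λ y'^2 / sqrt(1 + y'^2) = C
    ⇒  y − λ / sqrt(1 + y'^2) = C.
Solving for y' and integrating gives
    (x − a)^2 + (y − b)^2 = λ^2,
a circular arc of radius λ. The constants a, b are determined by the endpoint conditions y(-8) = y(18) = 0, and λ is fixed implicitly by the length constraint
    ∫_{-8}^{18} sqrt(1 + y'^2) dx = L.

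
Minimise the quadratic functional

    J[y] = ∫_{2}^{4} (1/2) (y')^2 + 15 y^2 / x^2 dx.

The Lagrangian is L = (1/2) (y')^2 + 15 y^2 / x^2.
Compute ∂L/∂y = 30y/x^2, ∂L/∂y' = y'.
The Euler-Lagrange equation d/dx(∂L/∂y') − ∂L/∂y = 0 reduces to
    y'' − 30/x^2 · y = 0  (x > 0).
Its general solution is
    y(x) = A x^6 + B x^(-5),
with A, B fixed by the endpoint conditions.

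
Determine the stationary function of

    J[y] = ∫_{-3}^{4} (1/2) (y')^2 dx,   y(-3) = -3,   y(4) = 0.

The Lagrangian is L = (1/2) (y')^2.
Compute ∂L/∂y = 0, ∂L/∂y' = y'.
The Euler-Lagrange equation d/dx(∂L/∂y') − ∂L/∂y = 0 reduces to
    y'' = 0.
Its general solution is
    y(x) = A x + B,
with A, B fixed by the endpoint conditions.
Applying the endpoint conditions y(-3) = -3 and y(4) = 0: solve A·-3 + B = -3 and A·4 + B = 0. Subtracting gives A(4 − -3) = 0 − -3, so A = 3/7, and B = -3 − A·-3 = -12/7. Therefore
    y(x) = (3/7) x - 12/7.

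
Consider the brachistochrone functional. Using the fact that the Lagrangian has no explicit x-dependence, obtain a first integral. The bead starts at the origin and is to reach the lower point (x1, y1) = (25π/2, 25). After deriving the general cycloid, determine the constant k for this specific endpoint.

The Lagrangian L = sqrt((1 + y'^2) / y) has no explicit x dependence, so the Beltrami identity applies:
    L − y' ∂L/∂y' = C.
Compute ∂L/∂y' = y' / sqrt(y (1 + y'^2)).
Substitute:
    sqrt((1 + y'^2)/y) − y'·y' / sqrt(y (1 + y'^2))
    = (1 + y'^2) / sqrt(y (1 + y'^2)) − y'^2 / sqrt(y (1 + y'^2))
    = 1 / sqrt(y (1 + y'^2)) = C.
Squaring and rearranging gives the first integral
    y (1 + y'^2) = 1/C^2 =: k   (constant).
Solving this first-order ODE by the substitution
    y = (k/2)(1 − cos θ)
yields the cycloid parameterisation
    x(θ) = (k/2)(θ − sin θ),   y(θ) = (k/2)(1 − cos θ).
The constant k is fixed by the endpoint condition.
Now fit the given lower endpoint (x1, y1) = (25π/2, 25). At the bottom of the first arch (θ = π), the parametric equations give
    y(π) = (k/2)(1 − cos π) = k,
    x(π) = (k/2)(π − sin π) = kπ/2.
Matching y(π) = 25 gives k = 25, consistent with x(π) = 25π/2. Therefore the specific cycloid is
    x(θ) = (25/2)(θ − sin θ),   y(θ) = (25/2)(1 − cos θ).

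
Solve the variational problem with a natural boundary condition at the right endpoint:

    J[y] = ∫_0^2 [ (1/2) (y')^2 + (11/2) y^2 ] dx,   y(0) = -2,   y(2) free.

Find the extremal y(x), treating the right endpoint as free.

The Lagrangian L = (1/2) (y')^2 + (11/2) y^2 gives
    ∂L/∂y = 11 y,   ∂L/∂y' = y'.
Euler-Lagrange: y'' − 11 y = 0.
With k = sqrt(11), the general solution is
    y(x) = A cosh(sqrt(11) x) + B sinh(sqrt(11) x).
Fixed left endpoint y(0) = -2 ⇒ A = -2.
The right endpoint x = 2 is free, so the natural (transversality) condition is ∂L/∂y' |_{x=2} = 0, i.e. y'(2) = 0.
Compute y'(x) = A k sinh(k x) + B k cosh(k x), so
    y'(2) = A k sinh(k·2) + B k cosh(k·2) = 0
    ⇒ B = −A tanh(k·2) = 2 tanh(sqrt(11)·2).
Therefore the extremal is
    y(x) = −2 cosh(sqrt(11) x) + 2 tanh(sqrt(11)·2) sinh(sqrt(11) x).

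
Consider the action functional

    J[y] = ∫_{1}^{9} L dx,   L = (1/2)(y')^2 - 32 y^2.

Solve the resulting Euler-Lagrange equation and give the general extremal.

The Lagrangian is L = (1/2)(y')^2 - 32 y^2.
∂L/∂y = -64y.
∂L/∂y' = y'.
The Euler-Lagrange equation d/dx(∂L/∂y') − ∂L/∂y = 0 becomes:
    y'' + 64 y = 0
General solution: y(x) = A sin(8x) + B cos(8x), where A and B are arbitrary constants fixed by the endpoint conditions.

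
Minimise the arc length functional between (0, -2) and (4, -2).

Arc-length functional: J[y] = ∫ sqrt(1 + (y')^2) dx.
Lagrangian L = sqrt(1 + (y')^2) has no explicit y dependence, so ∂L/∂y = 0 and the Euler-Lagrange equation gives
    d/dx( y' / sqrt(1 + (y')^2) ) = 0  ⇒  y' / sqrt(1 + (y')^2) = const.
Hence y' is constant, so y(x) is affine.
Fitting the endpoints (0, -2) and (4, -2):
    slope m = ((-2) − (-2)) / (4 − 0) = 0,
    intercept c = (-2) − m·0 = -2.
Extremal: y(x) = -2.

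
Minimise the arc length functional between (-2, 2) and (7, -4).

Arc-length functional: J[y] = ∫ sqrt(1 + (y')^2) dx.
Lagrangian L = sqrt(1 + (y')^2) has no explicit y dependence, so ∂L/∂y = 0 and the Euler-Lagrange equation gives
    d/dx( y' / sqrt(1 + (y')^2) ) = 0  ⇒  y' / sqrt(1 + (y')^2) = const.
Hence y' is constant, so y(x) is affine.
Fitting the endpoints (-2, 2) and (7, -4):
    slope m = ((-4) − 2) / (7 − (-2)) = -2/3,
    intercept c = 2 − m·(-2) = 2/3.
Extremal: y(x) = (-2/3) x + 2/3.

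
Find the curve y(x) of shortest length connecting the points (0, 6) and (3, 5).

Arc-length functional: J[y] = ∫ sqrt(1 + (y')^2) dx.
Lagrangian L = sqrt(1 + (y')^2) has no explicit y dependence, so ∂L/∂y = 0 and the Euler-Lagrange equation gives
    d/dx( y' / sqrt(1 + (y')^2) ) = 0  ⇒  y' / sqrt(1 + (y')^2) = const.
Hence y' is constant, so y(x) is affine.
Fitting the endpoints (0, 6) and (3, 5):
    slope m = (5 − 6) / (3 − 0) = -1/3,
    intercept c = 6 − m·0 = 6.
Extremal: y(x) = (-1/3) x + 6.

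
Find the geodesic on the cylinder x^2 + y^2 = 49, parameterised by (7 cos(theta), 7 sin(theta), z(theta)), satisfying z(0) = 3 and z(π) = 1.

Parameterise the cylinder of radius R = 7 as
    r(θ) = (7 cos θ, 7 sin θ, z(θ)).
The arc-length element is
    ds = sqrt(49 + (dz/dθ)^2) dθ,
so the Lagrangian is L = sqrt(49 + z'^2).
L depends on z' only, not on z or θ, so ∂L/∂z = 0 and
    ∂L/∂z' = z' / sqrt(49 + z'^2).
The Euler-Lagrange equation gives
    d/dθ( z' / sqrt(49 + z'^2) ) = 0,
so z' is constant. Integrating once:
    z(θ) = a θ + b,
a helix on the cylinder (a straight line when the cylinder is unrolled). The constants a, b are determined by the endpoint conditions.
With endpoint conditions z(0) = 3 and z(π) = 1: from z(0) = b we get b = 3, and a·π + 3 = 1 gives a = -2/π, so
    z(θ) = (-2/π) θ + 3.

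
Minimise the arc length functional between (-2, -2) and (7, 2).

Arc-length functional: J[y] = ∫ sqrt(1 + (y')^2) dx.
Lagrangian L = sqrt(1 + (y')^2) has no explicit y dependence, so ∂L/∂y = 0 and the Euler-Lagrange equation gives
    d/dx( y' / sqrt(1 + (y')^2) ) = 0  ⇒  y' / sqrt(1 + (y')^2) = const.
Hence y' is constant, so y(x) is affine.
Fitting the endpoints (-2, -2) and (7, 2):
    slope m = (2 − (-2)) / (7 − (-2)) = 4/9,
    intercept c = (-2) − m·(-2) = -10/9.
Extremal: y(x) = (4/9) x - 10/9.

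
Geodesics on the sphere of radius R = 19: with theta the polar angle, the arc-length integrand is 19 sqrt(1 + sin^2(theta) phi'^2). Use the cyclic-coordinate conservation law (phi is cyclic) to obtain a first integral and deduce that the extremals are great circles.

On the sphere of radius R = 19 with spherical coordinates (θ, φ), the induced metric is
    ds^2 = 361(dθ^2 + sin^2(θ) dφ^2).
Parameterise by θ; the arc-length functional is
    J[φ] = ∫ 19 sqrt(1 + sin^2(θ) (dφ/dθ)^2) dθ,
so L = 19 sqrt(1 + sin^2(θ) φ'^2). Compute
    ∂L/∂φ = 0  (L has no explicit φ dependence),
    ∂L/∂φ' = 19 sin^2(θ) φ' / sqrt(1 + sin^2(θ) φ'^2).
Since ∂L/∂φ = 0, the Euler-Lagrange equation
    d/dθ(∂L/∂φ') − ∂L/∂φ = 0
reduces to d/dθ(∂L/∂φ') = 0, i.e. the momentum conjugate to φ is conserved:
    19 sin^2(θ) φ' / sqrt(1 + sin^2(θ) φ'^2) = C.
The overall factor of 19 is constant, so dividing through gives Clairaut's relation sin^2(θ) φ' / sqrt(1 + sin^2(θ) φ'^2) = C' (with C' = C/19). Solving for φ' and integrating gives the great-circle family
    cot(θ) = A cos(φ − φ_0),
i.e. the intersection of the sphere with a plane through the origin. The two constants A and φ_0 (equivalently C and one phase) are fixed by the two endpoint conditions.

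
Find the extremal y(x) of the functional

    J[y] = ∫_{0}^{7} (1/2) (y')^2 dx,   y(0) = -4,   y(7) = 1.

The Lagrangian is L = (1/2) (y')^2.
Compute ∂L/∂y = 0, ∂L/∂y' = y'.
The Euler-Lagrange equation d/dx(∂L/∂y') − ∂L/∂y = 0 reduces to
    y'' = 0.
Its general solution is
    y(x) = A x + B,
with A, B fixed by the endpoint conditions.
Applying the endpoint conditions y(0) = -4 and y(7) = 1: solve A·0 + B = -4 and A·7 + B = 1. Subtracting gives A(7 − 0) = 1 − -4, so A = 5/7, and B = -4 − A·0 = -4. Therefore
    y(x) = (5/7) x - 4.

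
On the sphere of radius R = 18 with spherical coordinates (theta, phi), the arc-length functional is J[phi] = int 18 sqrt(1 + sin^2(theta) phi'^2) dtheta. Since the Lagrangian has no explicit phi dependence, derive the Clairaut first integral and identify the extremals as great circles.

On the sphere of radius R = 18 with spherical coordinates (θ, φ), the induced metric is
    ds^2 = 324(dθ^2 + sin^2(θ) dφ^2).
Parameterise by θ; the arc-length functional is
    J[φ] = ∫ 18 sqrt(1 + sin^2(θ) (dφ/dθ)^2) dθ,
so L = 18 sqrt(1 + sin^2(θ) φ'^2). Compute
    ∂L/∂φ = 0  (L has no explicit φ dependence),
    ∂L/∂φ' = 18 sin^2(θ) φ' / sqrt(1 + sin^2(θ) φ'^2).
Since ∂L/∂φ = 0, the Euler-Lagrange equation
    d/dθ(∂L/∂φ') − ∂L/∂φ = 0
reduces to d/dθ(∂L/∂φ') = 0, i.e. the momentum conjugate to φ is conserved:
    18 sin^2(θ) φ' / sqrt(1 + sin^2(θ) φ'^2) = C.
The overall factor of 18 is constant, so dividing through gives Clairaut's relation sin^2(θ) φ' / sqrt(1 + sin^2(θ) φ'^2) = C' (with C' = C/18). Solving for φ' and integrating gives the great-circle family
    cot(θ) = A cos(φ − φ_0),
i.e. the intersection of the sphere with a plane through the origin. The two constants A and φ_0 (equivalently C and one phase) are fixed by the two endpoint conditions.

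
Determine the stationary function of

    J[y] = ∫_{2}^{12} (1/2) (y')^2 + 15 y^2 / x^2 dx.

The Lagrangian is L = (1/2) (y')^2 + 15 y^2 / x^2.
Compute ∂L/∂y = 30y/x^2, ∂L/∂y' = y'.
The Euler-Lagrange equation d/dx(∂L/∂y') − ∂L/∂y = 0 reduces to
    y'' − 30/x^2 · y = 0  (x > 0).
Its general solution is
    y(x) = A x^6 + B x^(-5),
with A, B fixed by the endpoint conditions.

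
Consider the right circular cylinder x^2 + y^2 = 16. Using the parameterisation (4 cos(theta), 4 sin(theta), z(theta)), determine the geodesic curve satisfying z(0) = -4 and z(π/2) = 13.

Parameterise the cylinder of radius R = 4 as
    r(θ) = (4 cos θ, 4 sin θ, z(θ)).
The arc-length element is
    ds = sqrt(16 + (dz/dθ)^2) dθ,
so the Lagrangian is L = sqrt(16 + z'^2).
L depends on z' only, not on z or θ, so ∂L/∂z = 0 and
    ∂L/∂z' = z' / sqrt(16 + z'^2).
The Euler-Lagrange equation gives
    d/dθ( z' / sqrt(16 + z'^2) ) = 0,
so z' is constant. Integrating once:
    z(θ) = a θ + b,
a helix on the cylinder (a straight line when the cylinder is unrolled). The constants a, b are determined by the endpoint conditions.
With endpoint conditions z(0) = -4 and z(π/2) = 13: from z(0) = b we get b = -4, and a·π/2 + -4 = 13 gives a = 34/π, so
    z(θ) = (34/π) θ − 4.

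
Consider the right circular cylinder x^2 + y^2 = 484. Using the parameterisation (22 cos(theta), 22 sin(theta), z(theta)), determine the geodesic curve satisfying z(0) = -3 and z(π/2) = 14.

Parameterise the cylinder of radius R = 22 as
    r(θ) = (22 cos θ, 22 sin θ, z(θ)).
The arc-length element is
    ds = sqrt(484 + (dz/dθ)^2) dθ,
so the Lagrangian is L = sqrt(484 + z'^2).
L depends on z' only, not on z or θ, so ∂L/∂z = 0 and
    ∂L/∂z' = z' / sqrt(484 + z'^2).
The Euler-Lagrange equation gives
    d/dθ( z' / sqrt(484 + z'^2) ) = 0,
so z' is constant. Integrating once:
    z(θ) = a θ + b,
a helix on the cylinder (a straight line when the cylinder is unrolled). The constants a, b are determined by the endpoint conditions.
With endpoint conditions z(0) = -3 and z(π/2) = 14: from z(0) = b we get b = -3, and a·π/2 + -3 = 14 gives a = 34/π, so
    z(θ) = (34/π) θ − 3.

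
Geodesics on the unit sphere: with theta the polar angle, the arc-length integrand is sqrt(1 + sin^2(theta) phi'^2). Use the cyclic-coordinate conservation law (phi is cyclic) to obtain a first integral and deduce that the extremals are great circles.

On the unit sphere with spherical coordinates (θ, φ), the induced metric is
    ds^2 = dθ^2 + sin^2(θ) dφ^2.
Parameterise by θ; the arc-length functional is
    J[φ] = ∫ sqrt(1 + sin^2(θ) (dφ/dθ)^2) dθ,
so L = sqrt(1 + sin^2(θ) φ'^2). Compute
    ∂L/∂φ = 0  (L has no explicit φ dependence),
    ∂L/∂φ' = sin^2(θ) φ' / sqrt(1 + sin^2(θ) φ'^2).
Since ∂L/∂φ = 0, the Euler-Lagrange equation
    d/dθ(∂L/∂φ') − ∂L/∂φ = 0
reduces to d/dθ(∂L/∂φ') = 0, i.e. the momentum conjugate to φ is conserved:
    sin^2(θ) φ' / sqrt(1 + sin^2(θ) φ'^2) = C.
This is Clairaut's relation for the sphere. Solving for φ' and integrating gives the great-circle family
    cot(θ) = A cos(φ − φ_0),
i.e. the intersection of the sphere with a plane through the origin. The two constants A and φ_0 (equivalently C and one phase) are fixed by the two endpoint conditions.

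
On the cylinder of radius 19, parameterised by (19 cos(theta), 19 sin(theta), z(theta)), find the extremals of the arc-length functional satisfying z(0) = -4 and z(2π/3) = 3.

Parameterise the cylinder of radius R = 19 as
    r(θ) = (19 cos θ, 19 sin θ, z(θ)).
The arc-length element is
    ds = sqrt(361 + (dz/dθ)^2) dθ,
so the Lagrangian is L = sqrt(361 + z'^2).
L depends on z' only, not on z or θ, so ∂L/∂z = 0 and
    ∂L/∂z' = z' / sqrt(361 + z'^2).
The Euler-Lagrange equation gives
    d/dθ( z' / sqrt(361 + z'^2) ) = 0,
so z' is constant. Integrating once:
    z(θ) = a θ + b,
a helix on the cylinder (a straight line when the cylinder is unrolled). The constants a, b are determined by the endpoint conditions.
With endpoint conditions z(0) = -4 and z(2π/3) = 3: from z(0) = b we get b = -4, and a·2π/3 + -4 = 3 gives a = 21/(2π), so
    z(θ) = (21/(2π)) θ − 4.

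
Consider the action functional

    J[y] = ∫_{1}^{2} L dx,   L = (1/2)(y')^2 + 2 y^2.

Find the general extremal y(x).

The Lagrangian is L = (1/2)(y')^2 + 2 y^2.
∂L/∂y = 4y.
∂L/∂y' = y'.
The Euler-Lagrange equation d/dx(∂L/∂y') − ∂L/∂y = 0 becomes:
    y'' - 4 y = 0
General solution: y(x) = A e^(2x) + B e^(-2x), where A and B are arbitrary constants fixed by the endpoint conditions.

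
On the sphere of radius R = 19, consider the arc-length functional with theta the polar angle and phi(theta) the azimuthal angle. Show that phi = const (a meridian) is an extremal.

On the sphere of radius R = 19 with spherical coordinates (θ, φ), the induced metric is
    ds^2 = 361(dθ^2 + sin^2(θ) dφ^2).
Using θ as the parameter, the arc-length functional becomes
    J[φ] = ∫ 19 sqrt(1 + sin^2(θ) (dφ/dθ)^2) dθ.
So L = 19 sqrt(1 + sin^2(θ) φ'^2). Compute
    ∂L/∂φ = 0  (L has no explicit φ dependence),
    ∂L/∂φ' = 19 sin^2(θ) φ' / sqrt(1 + sin^2(θ) φ'^2).
For the candidate φ(θ) = c (constant), φ' = 0, so ∂L/∂φ' evaluated along the candidate vanishes, and ∂L/∂φ is identically zero. Hence
    d/dθ(∂L/∂φ') − ∂L/∂φ = 0
is satisfied. Therefore meridians φ = const are extremals of arc length — they are geodesics on the sphere.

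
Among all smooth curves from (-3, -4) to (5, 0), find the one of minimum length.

Arc-length functional: J[y] = ∫ sqrt(1 + (y')^2) dx.
Lagrangian L = sqrt(1 + (y')^2) has no explicit y dependence, so ∂L/∂y = 0 and the Euler-Lagrange equation gives
    d/dx( y' / sqrt(1 + (y')^2) ) = 0  ⇒  y' / sqrt(1 + (y')^2) = const.
Hence y' is constant, so y(x) is affine.
Fitting the endpoints (-3, -4) and (5, 0):
    slope m = (0 − (-4)) / (5 − (-3)) = 1/2,
    intercept c = (-4) − m·(-3) = -5/2.
Extremal: y(x) = (1/2) x - 5/2.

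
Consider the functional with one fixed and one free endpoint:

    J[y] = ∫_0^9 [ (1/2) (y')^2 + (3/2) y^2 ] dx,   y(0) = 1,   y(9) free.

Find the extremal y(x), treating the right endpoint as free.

The Lagrangian L = (1/2) (y')^2 + (3/2) y^2 gives
    ∂L/∂y = 3 y,   ∂L/∂y' = y'.
Euler-Lagrange: y'' − 3 y = 0.
With k = sqrt(3), the general solution is
    y(x) = A cosh(sqrt(3) x) + B sinh(sqrt(3) x).
Fixed left endpoint y(0) = 1 ⇒ A = 1.
The right endpoint x = 9 is free, so the natural (transversality) condition is ∂L/∂y' |_{x=9} = 0, i.e. y'(9) = 0.
Compute y'(x) = A k sinh(k x) + B k cosh(k x), so
    y'(9) = A k sinh(k·9) + B k cosh(k·9) = 0
    ⇒ B = −A tanh(k·9) = − tanh(sqrt(3)·9).
Therefore the extremal is
    y(x) = cosh(sqrt(3) x) − tanh(sqrt(3)·9) sinh(sqrt(3) x).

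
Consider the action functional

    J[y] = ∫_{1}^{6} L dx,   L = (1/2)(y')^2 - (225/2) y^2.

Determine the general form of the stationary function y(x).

The Lagrangian is L = (1/2)(y')^2 - (225/2) y^2.
∂L/∂y = -225y.
∂L/∂y' = y'.
The Euler-Lagrange equation d/dx(∂L/∂y') − ∂L/∂y = 0 becomes:
    y'' + 225 y = 0
General solution: y(x) = A sin(15x) + B cos(15x), where A and B are arbitrary constants fixed by the endpoint conditions.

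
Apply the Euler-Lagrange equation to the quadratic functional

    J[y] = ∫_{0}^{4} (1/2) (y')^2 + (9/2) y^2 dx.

The Lagrangian is L = (1/2) (y')^2 + (9/2) y^2.
Compute ∂L/∂y = 9y, ∂L/∂y' = y'.
The Euler-Lagrange equation d/dx(∂L/∂y') − ∂L/∂y = 0 reduces to
    y'' − 9 y = 0.
Its general solution is
    y(x) = A e^(3x) + B e^(−3x),
with A, B fixed by the endpoint conditions.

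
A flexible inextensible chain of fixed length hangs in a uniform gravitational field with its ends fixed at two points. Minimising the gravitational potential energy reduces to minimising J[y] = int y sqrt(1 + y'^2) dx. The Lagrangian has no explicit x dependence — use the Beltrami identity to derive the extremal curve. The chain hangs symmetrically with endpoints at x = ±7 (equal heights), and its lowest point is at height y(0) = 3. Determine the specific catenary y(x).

The Lagrangian L(y, y') = y sqrt(1 + y'^2) has no explicit x dependence, so the Beltrami identity applies:
    L − y' ∂L/∂y' = C.
Compute ∂L/∂y' = y · y' / sqrt(1 + y'^2). Then
    L − y' ∂L/∂y'
    = y sqrt(1 + y'^2) − y · y'^2 / sqrt(1 + y'^2)
    = y (1 + y'^2 − y'^2) / sqrt(1 + y'^2)
    = y / sqrt(1 + y'^2) = C.
Squaring gives y^2 = C^2 (1 + y'^2), i.e.
    y'^2 = y^2 / C^2 − 1.
Separating variables,
    dy / sqrt(y^2 − C^2) = dx / C,
and integrating gives arccosh(y / C) = (x − a)/C, so
    y(x) = C cosh((x − a)/C),
the catenary. The constants C and a are fixed by the two endpoint conditions (and, for the hanging-chain problem, the length constraint selects C).
Now fit the given data. The endpoints x = ±7 are symmetric at equal height, so the catenary is even about its minimum: a = 0 and y(x) = C cosh(x/C). The lowest point is y(0) = C cosh(0) = C, and we are told y(0) = 3, so C = 3. Therefore
    y(x) = 3 cosh(x/3),
and at the endpoints
    y(±7) = 3 cosh(7/3).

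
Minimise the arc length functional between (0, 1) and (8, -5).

Arc-length functional: J[y] = ∫ sqrt(1 + (y')^2) dx.
Lagrangian L = sqrt(1 + (y')^2) has no explicit y dependence, so ∂L/∂y = 0 and the Euler-Lagrange equation gives
    d/dx( y' / sqrt(1 + (y')^2) ) = 0  ⇒  y' / sqrt(1 + (y')^2) = const.
Hence y' is constant, so y(x) is affine.
Fitting the endpoints (0, 1) and (8, -5):
    slope m = ((-5) − 1) / (8 − 0) = -3/4,
    intercept c = 1 − m·0 = 1.
Extremal: y(x) = (-3/4) x + 1.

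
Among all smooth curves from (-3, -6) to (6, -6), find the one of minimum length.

Arc-length functional: J[y] = ∫ sqrt(1 + (y')^2) dx.
Lagrangian L = sqrt(1 + (y')^2) has no explicit y dependence, so ∂L/∂y = 0 and the Euler-Lagrange equation gives
    d/dx( y' / sqrt(1 + (y')^2) ) = 0  ⇒  y' / sqrt(1 + (y')^2) = const.
Hence y' is constant, so y(x) is affine.
Fitting the endpoints (-3, -6) and (6, -6):
    slope m = ((-6) − (-6)) / (6 − (-3)) = 0,
    intercept c = (-6) − m·(-3) = -6.
Extremal: y(x) = -6.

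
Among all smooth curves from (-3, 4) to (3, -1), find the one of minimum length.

Arc-length functional: J[y] = ∫ sqrt(1 + (y')^2) dx.
Lagrangian L = sqrt(1 + (y')^2) has no explicit y dependence, so ∂L/∂y = 0 and the Euler-Lagrange equation gives
    d/dx( y' / sqrt(1 + (y')^2) ) = 0  ⇒  y' / sqrt(1 + (y')^2) = const.
Hence y' is constant, so y(x) is affine.
Fitting the endpoints (-3, 4) and (3, -1):
    slope m = ((-1) − 4) / (3 − (-3)) = -5/6,
    intercept c = 4 − m·(-3) = 3/2.
Extremal: y(x) = (-5/6) x + 3/2.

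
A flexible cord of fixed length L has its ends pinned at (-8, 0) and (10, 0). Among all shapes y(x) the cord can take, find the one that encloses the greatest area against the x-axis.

Set up the augmented Lagrangian using a multiplier λ for the length constraint:
    F(y, y') = y − λ sqrt(1 + y'^2).
F has no explicit x dependence, so the Beltrami identity yields a first integral
    F − y' ∂F/∂y' = C.
Compute ∂F/∂y' = −λ y' / sqrt(1 + y'^2). Then
    y − λ sqrt(1 + y'^2) + λ y'^2 / sqrt(1 + y'^2) = C
    ⇒  y − λ / sqrt(1 + y'^2) = C.
Solving for y' and integrating gives
    (x − a)^2 + (y − b)^2 = λ^2,
a circular arc of radius λ. The constants a, b are determined by the endpoint conditions y(-8) = y(10) = 0, and λ is fixed implicitly by the length constraint
    ∫_{-8}^{10} sqrt(1 + y'^2) dx = L.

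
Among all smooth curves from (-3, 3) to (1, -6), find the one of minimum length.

Arc-length functional: J[y] = ∫ sqrt(1 + (y')^2) dx.
Lagrangian L = sqrt(1 + (y')^2) has no explicit y dependence, so ∂L/∂y = 0 and the Euler-Lagrange equation gives
    d/dx( y' / sqrt(1 + (y')^2) ) = 0  ⇒  y' / sqrt(1 + (y')^2) = const.
Hence y' is constant, so y(x) is affine.
Fitting the endpoints (-3, 3) and (1, -6):
    slope m = ((-6) − 3) / (1 − (-3)) = -9/4,
    intercept c = 3 − m·(-3) = -15/4.
Extremal: y(x) = (-9/4) x - 15/4.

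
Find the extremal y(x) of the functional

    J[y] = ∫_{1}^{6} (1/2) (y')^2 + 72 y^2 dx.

The Lagrangian is L = (1/2) (y')^2 + 72 y^2.
Compute ∂L/∂y = 144y, ∂L/∂y' = y'.
The Euler-Lagrange equation d/dx(∂L/∂y') − ∂L/∂y = 0 reduces to
    y'' − 144 y = 0.
Its general solution is
    y(x) = A e^(12x) + B e^(−12x),
with A, B fixed by the endpoint conditions.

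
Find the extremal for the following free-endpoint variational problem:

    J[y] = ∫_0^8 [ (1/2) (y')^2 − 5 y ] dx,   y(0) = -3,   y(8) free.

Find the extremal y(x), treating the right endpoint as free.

The Lagrangian L = (1/2) (y')^2 − 5 y gives
    ∂L/∂y = −5,   ∂L/∂y' = y'.
Euler-Lagrange: d/dx(y') − (−5) = 0, i.e. y'' + 5 = 0, so
    y(x) = −(5/2) x^2 + C1 x + C2.
Fixed left endpoint y(0) = -3 ⇒ C2 = -3.
The right endpoint x = 8 is free, so the natural (transversality) condition is ∂L/∂y' |_{x=8} = 0, i.e. y'(8) = 0.
Compute y'(x) = −5 x + C1, so y'(8) = −40 + C1 = 0 ⇒ C1 = 40.
Therefore the extremal is
    y(x) = −(5/2) x^2 + 40 x − 3.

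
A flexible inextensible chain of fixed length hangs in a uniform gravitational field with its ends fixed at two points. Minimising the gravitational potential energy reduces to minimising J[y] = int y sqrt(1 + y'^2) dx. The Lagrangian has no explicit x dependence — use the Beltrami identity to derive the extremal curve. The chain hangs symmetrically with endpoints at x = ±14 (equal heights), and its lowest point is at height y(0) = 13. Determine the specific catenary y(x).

The Lagrangian L(y, y') = y sqrt(1 + y'^2) has no explicit x dependence, so the Beltrami identity applies:
    L − y' ∂L/∂y' = C.
Compute ∂L/∂y' = y · y' / sqrt(1 + y'^2). Then
    L − y' ∂L/∂y'
    = y sqrt(1 + y'^2) − y · y'^2 / sqrt(1 + y'^2)
    = y (1 + y'^2 − y'^2) / sqrt(1 + y'^2)
    = y / sqrt(1 + y'^2) = C.
Squaring gives y^2 = C^2 (1 + y'^2), i.e.
    y'^2 = y^2 / C^2 − 1.
Separating variables,
    dy / sqrt(y^2 − C^2) = dx / C,
and integrating gives arccosh(y / C) = (x − a)/C, so
    y(x) = C cosh((x − a)/C),
the catenary. The constants C and a are fixed by the two endpoint conditions (and, for the hanging-chain problem, the length constraint selects C).
Now fit the given data. The endpoints x = ±14 are symmetric at equal height, so the catenary is even about its minimum: a = 0 and y(x) = C cosh(x/C). The lowest point is y(0) = C cosh(0) = C, and we are told y(0) = 13, so C = 13. Therefore
    y(x) = 13 cosh(x/13),
and at the endpoints
    y(±14) = 13 cosh(14/13).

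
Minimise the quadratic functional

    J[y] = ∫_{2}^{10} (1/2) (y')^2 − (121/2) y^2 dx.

The Lagrangian is L = (1/2) (y')^2 − (121/2) y^2.
Compute ∂L/∂y = -121y, ∂L/∂y' = y'.
The Euler-Lagrange equation d/dx(∂L/∂y') − ∂L/∂y = 0 reduces to
    y'' + 121 y = 0.
Its general solution is
    y(x) = A sin(11x) + B cos(11x),
with A, B fixed by the endpoint conditions.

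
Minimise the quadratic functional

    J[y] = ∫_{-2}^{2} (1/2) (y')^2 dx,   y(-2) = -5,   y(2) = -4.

The Lagrangian is L = (1/2) (y')^2.
Compute ∂L/∂y = 0, ∂L/∂y' = y'.
The Euler-Lagrange equation d/dx(∂L/∂y') − ∂L/∂y = 0 reduces to
    y'' = 0.
Its general solution is
    y(x) = A x + B,
with A, B fixed by the endpoint conditions.
Applying the endpoint conditions y(-2) = -5 and y(2) = -4: solve A·-2 + B = -5 and A·2 + B = -4. Subtracting gives A(2 − -2) = -4 − -5, so A = 1/4, and B = -5 − A·-2 = -9/2. Therefore
    y(x) = (1/4) x - 9/2.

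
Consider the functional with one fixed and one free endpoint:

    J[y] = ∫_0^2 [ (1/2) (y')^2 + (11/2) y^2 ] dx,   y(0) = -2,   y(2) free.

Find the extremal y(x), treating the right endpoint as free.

The Lagrangian L = (1/2) (y')^2 + (11/2) y^2 gives
    ∂L/∂y = 11 y,   ∂L/∂y' = y'.
Euler-Lagrange: y'' − 11 y = 0.
With k = sqrt(11), the general solution is
    y(x) = A cosh(sqrt(11) x) + B sinh(sqrt(11) x).
Fixed left endpoint y(0) = -2 ⇒ A = -2.
The right endpoint x = 2 is free, so the natural (transversality) condition is ∂L/∂y' |_{x=2} = 0, i.e. y'(2) = 0.
Compute y'(x) = A k sinh(k x) + B k cosh(k x), so
    y'(2) = A k sinh(k·2) + B k cosh(k·2) = 0
    ⇒ B = −A tanh(k·2) = 2 tanh(sqrt(11)·2).
Therefore the extremal is
    y(x) = −2 cosh(sqrt(11) x) + 2 tanh(sqrt(11)·2) sinh(sqrt(11) x).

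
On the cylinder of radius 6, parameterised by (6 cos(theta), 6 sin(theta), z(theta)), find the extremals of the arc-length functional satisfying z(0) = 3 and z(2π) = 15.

Parameterise the cylinder of radius R = 6 as
    r(θ) = (6 cos θ, 6 sin θ, z(θ)).
The arc-length element is
    ds = sqrt(36 + (dz/dθ)^2) dθ,
so the Lagrangian is L = sqrt(36 + z'^2).
L depends on z' only, not on z or θ, so ∂L/∂z = 0 and
    ∂L/∂z' = z' / sqrt(36 + z'^2).
The Euler-Lagrange equation gives
    d/dθ( z' / sqrt(36 + z'^2) ) = 0,
so z' is constant. Integrating once:
    z(θ) = a θ + b,
a helix on the cylinder (a straight line when the cylinder is unrolled). The constants a, b are determined by the endpoint conditions.
With endpoint conditions z(0) = 3 and z(2π) = 15: from z(0) = b we get b = 3, and a·2π + 3 = 15 gives a = 6/π, so
    z(θ) = (6/π) θ + 3.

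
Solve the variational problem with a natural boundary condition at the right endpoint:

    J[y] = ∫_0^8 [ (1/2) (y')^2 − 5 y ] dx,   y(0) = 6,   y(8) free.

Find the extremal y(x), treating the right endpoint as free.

The Lagrangian L = (1/2) (y')^2 − 5 y gives
    ∂L/∂y = −5,   ∂L/∂y' = y'.
Euler-Lagrange: d/dx(y') − (−5) = 0, i.e. y'' + 5 = 0, so
    y(x) = −(5/2) x^2 + C1 x + C2.
Fixed left endpoint y(0) = 6 ⇒ C2 = 6.
The right endpoint x = 8 is free, so the natural (transversality) condition is ∂L/∂y' |_{x=8} = 0, i.e. y'(8) = 0.
Compute y'(x) = −5 x + C1, so y'(8) = −40 + C1 = 0 ⇒ C1 = 40.
Therefore the extremal is
    y(x) = −(5/2) x^2 + 40 x + 6.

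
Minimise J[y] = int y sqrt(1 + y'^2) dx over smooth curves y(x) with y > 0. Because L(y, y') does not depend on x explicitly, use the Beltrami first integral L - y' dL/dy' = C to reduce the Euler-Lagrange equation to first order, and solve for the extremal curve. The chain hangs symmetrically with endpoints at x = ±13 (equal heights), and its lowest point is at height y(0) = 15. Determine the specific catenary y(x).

The Lagrangian L(y, y') = y sqrt(1 + y'^2) has no explicit x dependence, so the Beltrami identity applies:
    L − y' ∂L/∂y' = C.
Compute ∂L/∂y' = y · y' / sqrt(1 + y'^2). Then
    L − y' ∂L/∂y'
    = y sqrt(1 + y'^2) − y · y'^2 / sqrt(1 + y'^2)
    = y (1 + y'^2 − y'^2) / sqrt(1 + y'^2)
    = y / sqrt(1 + y'^2) = C.
Squaring gives y^2 = C^2 (1 + y'^2), i.e.
    y'^2 = y^2 / C^2 − 1.
Separating variables,
    dy / sqrt(y^2 − C^2) = dx / C,
and integrating gives arccosh(y / C) = (x − a)/C, so
    y(x) = C cosh((x − a)/C),
the catenary. The constants C and a are fixed by the two endpoint conditions (and, for the hanging-chain problem, the length constraint selects C).
Now fit the given data. The endpoints x = ±13 are symmetric at equal height, so the catenary is even about its minimum: a = 0 and y(x) = C cosh(x/C). The lowest point is y(0) = C cosh(0) = C, and we are told y(0) = 15, so C = 15. Therefore
    y(x) = 15 cosh(x/15),
and at the endpoints
    y(±13) = 15 cosh(13/15).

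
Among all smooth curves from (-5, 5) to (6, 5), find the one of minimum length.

Arc-length functional: J[y] = ∫ sqrt(1 + (y')^2) dx.
Lagrangian L = sqrt(1 + (y')^2) has no explicit y dependence, so ∂L/∂y = 0 and the Euler-Lagrange equation gives
    d/dx( y' / sqrt(1 + (y')^2) ) = 0  ⇒  y' / sqrt(1 + (y')^2) = const.
Hence y' is constant, so y(x) is affine.
Fitting the endpoints (-5, 5) and (6, 5):
    slope m = (5 − 5) / (6 − (-5)) = 0,
    intercept c = 5 − m·(-5) = 5.
Extremal: y(x) = 5.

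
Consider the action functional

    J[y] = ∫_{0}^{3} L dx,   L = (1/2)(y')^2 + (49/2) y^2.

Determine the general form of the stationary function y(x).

The Lagrangian is L = (1/2)(y')^2 + (49/2) y^2.
∂L/∂y = 49y.
∂L/∂y' = y'.
The Euler-Lagrange equation d/dx(∂L/∂y') − ∂L/∂y = 0 becomes:
    y'' - 49 y = 0
General solution: y(x) = A e^(7x) + B e^(-7x), where A and B are arbitrary constants fixed by the endpoint conditions.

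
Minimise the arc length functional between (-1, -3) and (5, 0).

Arc-length functional: J[y] = ∫ sqrt(1 + (y')^2) dx.
Lagrangian L = sqrt(1 + (y')^2) has no explicit y dependence, so ∂L/∂y = 0 and the Euler-Lagrange equation gives
    d/dx( y' / sqrt(1 + (y')^2) ) = 0  ⇒  y' / sqrt(1 + (y')^2) = const.
Hence y' is constant, so y(x) is affine.
Fitting the endpoints (-1, -3) and (5, 0):
    slope m = (0 − (-3)) / (5 − (-1)) = 1/2,
    intercept c = (-3) − m·(-1) = -5/2.
Extremal: y(x) = (1/2) x - 5/2.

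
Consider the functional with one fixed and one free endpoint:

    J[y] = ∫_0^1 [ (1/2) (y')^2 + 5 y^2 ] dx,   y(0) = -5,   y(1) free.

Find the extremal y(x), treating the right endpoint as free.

The Lagrangian L = (1/2) (y')^2 + 5 y^2 gives
    ∂L/∂y = 10 y,   ∂L/∂y' = y'.
Euler-Lagrange: y'' − 10 y = 0.
With k = sqrt(10), the general solution is
    y(x) = A cosh(sqrt(10) x) + B sinh(sqrt(10) x).
Fixed left endpoint y(0) = -5 ⇒ A = -5.
The right endpoint x = 1 is free, so the natural (transversality) condition is ∂L/∂y' |_{x=1} = 0, i.e. y'(1) = 0.
Compute y'(x) = A k sinh(k x) + B k cosh(k x), so
    y'(1) = A k sinh(k·1) + B k cosh(k·1) = 0
    ⇒ B = −A tanh(k·1) = 5 tanh(sqrt(10)·1).
Therefore the extremal is
    y(x) = −5 cosh(sqrt(10) x) + 5 tanh(sqrt(10)·1) sinh(sqrt(10) x).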